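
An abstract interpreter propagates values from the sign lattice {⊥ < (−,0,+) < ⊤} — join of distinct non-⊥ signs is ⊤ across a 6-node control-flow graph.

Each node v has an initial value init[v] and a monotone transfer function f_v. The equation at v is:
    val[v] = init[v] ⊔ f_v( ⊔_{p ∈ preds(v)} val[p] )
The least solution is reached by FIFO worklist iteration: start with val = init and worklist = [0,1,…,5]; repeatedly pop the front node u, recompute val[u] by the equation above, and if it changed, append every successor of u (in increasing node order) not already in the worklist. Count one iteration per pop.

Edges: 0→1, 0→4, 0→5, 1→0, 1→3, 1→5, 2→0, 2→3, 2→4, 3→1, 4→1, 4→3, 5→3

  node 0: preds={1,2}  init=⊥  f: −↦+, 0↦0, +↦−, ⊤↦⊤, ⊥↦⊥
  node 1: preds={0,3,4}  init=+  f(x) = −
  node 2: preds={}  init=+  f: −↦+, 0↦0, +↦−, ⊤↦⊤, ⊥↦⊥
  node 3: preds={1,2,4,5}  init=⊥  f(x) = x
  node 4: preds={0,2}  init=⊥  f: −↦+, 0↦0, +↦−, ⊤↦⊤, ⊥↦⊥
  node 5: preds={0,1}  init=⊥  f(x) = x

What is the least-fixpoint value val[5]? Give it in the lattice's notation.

Worklist (11 pops):
  #1 pop 0: in=+ → − (was ⊥); enqueue []
  #2 pop 1: in=− → ⊤ (was +); enqueue [0]
  #3 pop 2: in=⊥ → + (no change)
  #4 pop 3: in=⊤ → ⊤ (was ⊥); enqueue [1]
  #5 pop 4: in=⊤ → ⊤ (was ⊥); enqueue [3]
  #6 pop 5: in=⊤ → ⊤ (was ⊥); enqueue []
  #7 pop 0: in=⊤ → ⊤ (was −); enqueue [4,5]
  #8 pop 1: in=⊤ → ⊤ (no change)
  #9 pop 3: in=⊤ → ⊤ (no change)
  #10 pop 4: in=⊤ → ⊤ (no change)
  #11 pop 5: in=⊤ → ⊤ (no change)

Fixpoint:
  val[0] = ⊤
  val[1] = ⊤
  val[2] = +
  val[3] = ⊤
  val[4] = ⊤
  val[5] = ⊤

⊤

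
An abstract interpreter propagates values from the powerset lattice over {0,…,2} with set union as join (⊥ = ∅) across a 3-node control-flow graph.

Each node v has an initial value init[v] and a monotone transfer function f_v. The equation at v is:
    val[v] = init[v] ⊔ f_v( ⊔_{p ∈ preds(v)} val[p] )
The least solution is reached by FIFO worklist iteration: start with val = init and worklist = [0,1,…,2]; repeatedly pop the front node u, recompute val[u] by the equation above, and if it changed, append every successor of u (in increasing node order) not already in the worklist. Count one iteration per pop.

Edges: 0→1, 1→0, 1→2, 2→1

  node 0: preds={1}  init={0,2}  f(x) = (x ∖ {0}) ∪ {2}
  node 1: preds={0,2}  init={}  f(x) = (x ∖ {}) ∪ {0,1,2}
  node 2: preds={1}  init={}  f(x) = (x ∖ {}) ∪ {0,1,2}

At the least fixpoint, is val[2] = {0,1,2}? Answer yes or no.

Trace (5 dequeues):
  [1] u=0 | in {} | out {0,2} | ==
  [2] u=1 | in {0,2} | out {0,1,2} | prev {} | push {0}
  [3] u=2 | in {0,1,2} | out {0,1,2} | prev {} | push {1}
  [4] u=0 | in {0,1,2} | out {0,1,2} | prev {0,2} | push {}
  [5] u=1 | in {0,1,2} | out {0,1,2} | ==

Converged values:
  [0] {0,1,2}
  [1] {0,1,2}
  [2] {0,1,2}

yes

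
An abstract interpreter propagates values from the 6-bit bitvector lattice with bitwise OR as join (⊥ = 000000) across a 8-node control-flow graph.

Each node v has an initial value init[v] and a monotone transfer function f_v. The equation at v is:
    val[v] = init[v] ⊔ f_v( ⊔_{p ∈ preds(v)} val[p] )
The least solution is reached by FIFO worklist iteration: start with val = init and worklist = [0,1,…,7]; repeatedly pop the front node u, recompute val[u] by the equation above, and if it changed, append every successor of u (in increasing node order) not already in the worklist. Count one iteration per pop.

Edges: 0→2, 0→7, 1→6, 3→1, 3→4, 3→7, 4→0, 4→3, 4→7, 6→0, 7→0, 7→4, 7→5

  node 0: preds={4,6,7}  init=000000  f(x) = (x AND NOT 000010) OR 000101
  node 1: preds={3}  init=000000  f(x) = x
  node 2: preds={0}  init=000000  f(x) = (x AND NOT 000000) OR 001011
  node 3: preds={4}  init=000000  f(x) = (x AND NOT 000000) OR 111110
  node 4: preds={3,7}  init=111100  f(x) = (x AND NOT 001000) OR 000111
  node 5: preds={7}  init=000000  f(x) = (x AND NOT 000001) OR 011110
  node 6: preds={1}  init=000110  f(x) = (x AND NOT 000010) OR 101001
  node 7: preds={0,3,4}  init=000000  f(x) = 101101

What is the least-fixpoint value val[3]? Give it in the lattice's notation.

Trace (18 dequeues):
  [1] u=0 | in 111110 | out 111101 | prev 000000 | push {}
  [2] u=1 | in 000000 | out 000000 | ==
  [3] u=2 | in 111101 | out 111111 | prev 000000 | push {}
  [4] u=3 | in 111100 | out 111110 | prev 000000 | push {1}
  [5] u=4 | in 111110 | out 111111 | prev 111100 | push {0,3}
  [6] u=5 | in 000000 | out 011110 | prev 000000 | push {}
  [7] u=6 | in 000000 | out 101111 | prev 000110 | push {}
  [8] u=7 | in 111111 | out 101101 | prev 000000 | push {4,5}
  [9] u=1 | in 111110 | out 111110 | prev 000000 | push {6}
  [10] u=0 | in 111111 | out 111101 | ==
  [11] u=3 | in 111111 | out 111111 | prev 111110 | push {1,7}
  [12] u=4 | in 111111 | out 111111 | ==
  [13] u=5 | in 101101 | out 111110 | prev 011110 | push {}
  [14] u=6 | in 111110 | out 111111 | prev 101111 | push {0}
  [15] u=1 | in 111111 | out 111111 | prev 111110 | push {6}
  [16] u=7 | in 111111 | out 101101 | ==
  [17] u=0 | in 111111 | out 111101 | ==
  [18] u=6 | in 111111 | out 111111 | ==

Converged values:
  [0] 111101
  [1] 111111
  [2] 111111
  [3] 111111
  [4] 111111
  [5] 111110
  [6] 111111
  [7] 101101

111111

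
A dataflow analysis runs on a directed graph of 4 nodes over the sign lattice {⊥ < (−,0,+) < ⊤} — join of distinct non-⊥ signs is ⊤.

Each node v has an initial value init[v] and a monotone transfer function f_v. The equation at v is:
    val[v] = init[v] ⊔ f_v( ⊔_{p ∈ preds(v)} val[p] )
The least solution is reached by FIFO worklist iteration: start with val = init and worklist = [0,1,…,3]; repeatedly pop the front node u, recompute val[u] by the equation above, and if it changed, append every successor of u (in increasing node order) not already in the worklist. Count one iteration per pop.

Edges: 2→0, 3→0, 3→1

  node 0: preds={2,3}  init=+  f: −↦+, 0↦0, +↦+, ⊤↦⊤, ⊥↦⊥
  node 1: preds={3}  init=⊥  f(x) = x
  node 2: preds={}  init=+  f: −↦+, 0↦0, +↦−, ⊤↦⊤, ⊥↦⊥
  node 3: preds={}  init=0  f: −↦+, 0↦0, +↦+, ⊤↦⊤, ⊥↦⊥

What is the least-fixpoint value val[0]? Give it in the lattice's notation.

⊤

Worklist (4 pops):
  #1 pop 0: in=⊤ → ⊤ (was +); enqueue []
  #2 pop 1: in=0 → 0 (was ⊥); enqueue []
  #3 pop 2: in=⊥ → + (no change)
  #4 pop 3: in=⊥ → 0 (no change)

Fixpoint:
  val[0] = ⊤
  val[1] = 0
  val[2] = +
  val[3] = 0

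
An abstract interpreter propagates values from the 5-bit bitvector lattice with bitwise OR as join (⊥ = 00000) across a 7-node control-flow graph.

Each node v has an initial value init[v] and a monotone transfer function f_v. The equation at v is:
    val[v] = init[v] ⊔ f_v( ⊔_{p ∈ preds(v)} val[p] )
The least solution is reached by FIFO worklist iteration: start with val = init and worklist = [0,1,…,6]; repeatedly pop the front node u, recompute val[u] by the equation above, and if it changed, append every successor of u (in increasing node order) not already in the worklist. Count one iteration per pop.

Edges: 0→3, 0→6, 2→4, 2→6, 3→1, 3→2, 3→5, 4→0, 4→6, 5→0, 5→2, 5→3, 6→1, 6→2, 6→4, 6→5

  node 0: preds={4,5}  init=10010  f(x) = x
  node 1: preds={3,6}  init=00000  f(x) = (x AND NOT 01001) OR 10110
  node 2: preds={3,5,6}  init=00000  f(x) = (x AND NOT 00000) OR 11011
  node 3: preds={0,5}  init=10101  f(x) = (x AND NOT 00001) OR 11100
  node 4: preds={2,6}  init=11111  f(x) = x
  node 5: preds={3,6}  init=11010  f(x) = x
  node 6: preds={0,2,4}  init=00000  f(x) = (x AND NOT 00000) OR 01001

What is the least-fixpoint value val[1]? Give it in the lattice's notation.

10110

Worklist (13 pops):
  #1 pop 0: in=11111 → 11111 (was 10010); enqueue []
  #2 pop 1: in=10101 → 10110 (was 00000); enqueue []
  #3 pop 2: in=11111 → 11111 (was 00000); enqueue []
  #4 pop 3: in=11111 → 11111 (was 10101); enqueue [1,2]
  #5 pop 4: in=11111 → 11111 (no change)
  #6 pop 5: in=11111 → 11111 (was 11010); enqueue [0,3]
  #7 pop 6: in=11111 → 11111 (was 00000); enqueue [4,5]
  #8 pop 1: in=11111 → 10110 (no change)
  #9 pop 2: in=11111 → 11111 (no change)
  #10 pop 0: in=11111 → 11111 (no change)
  #11 pop 3: in=11111 → 11111 (no change)
  #12 pop 4: in=11111 → 11111 (no change)
  #13 pop 5: in=11111 → 11111 (no change)

Fixpoint:
  val[0] = 11111
  val[1] = 10110
  val[2] = 11111
  val[3] = 11111
  val[4] = 11111
  val[5] = 11111
  val[6] = 11111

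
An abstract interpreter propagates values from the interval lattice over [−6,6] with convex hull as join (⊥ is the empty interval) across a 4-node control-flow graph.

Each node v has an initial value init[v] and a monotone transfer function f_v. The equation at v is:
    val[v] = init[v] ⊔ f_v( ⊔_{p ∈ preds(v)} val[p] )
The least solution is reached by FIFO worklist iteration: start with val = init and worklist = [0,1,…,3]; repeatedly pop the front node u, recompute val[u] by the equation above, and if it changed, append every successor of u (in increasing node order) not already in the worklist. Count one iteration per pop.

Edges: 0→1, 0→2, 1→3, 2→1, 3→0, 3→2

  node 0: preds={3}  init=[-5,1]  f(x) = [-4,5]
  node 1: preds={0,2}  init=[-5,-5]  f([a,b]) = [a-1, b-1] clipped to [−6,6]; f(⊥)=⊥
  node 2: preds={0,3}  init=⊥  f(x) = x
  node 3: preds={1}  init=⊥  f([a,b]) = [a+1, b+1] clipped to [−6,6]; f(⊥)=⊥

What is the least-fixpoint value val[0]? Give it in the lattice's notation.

Trace (7 dequeues):
  [1] u=0 | in ⊥ | out [-5,5] | prev [-5,1] | push {}
  [2] u=1 | in [-5,5] | out [-6,4] | prev [-5,-5] | push {}
  [3] u=2 | in [-5,5] | out [-5,5] | prev ⊥ | push {1}
  [4] u=3 | in [-6,4] | out [-5,5] | prev ⊥ | push {0,2}
  [5] u=1 | in [-5,5] | out [-6,4] | ==
  [6] u=0 | in [-5,5] | out [-5,5] | ==
  [7] u=2 | in [-5,5] | out [-5,5] | ==

Converged values:
  [0] [-5,5]
  [1] [-6,4]
  [2] [-5,5]
  [3] [-5,5]

[-5,5]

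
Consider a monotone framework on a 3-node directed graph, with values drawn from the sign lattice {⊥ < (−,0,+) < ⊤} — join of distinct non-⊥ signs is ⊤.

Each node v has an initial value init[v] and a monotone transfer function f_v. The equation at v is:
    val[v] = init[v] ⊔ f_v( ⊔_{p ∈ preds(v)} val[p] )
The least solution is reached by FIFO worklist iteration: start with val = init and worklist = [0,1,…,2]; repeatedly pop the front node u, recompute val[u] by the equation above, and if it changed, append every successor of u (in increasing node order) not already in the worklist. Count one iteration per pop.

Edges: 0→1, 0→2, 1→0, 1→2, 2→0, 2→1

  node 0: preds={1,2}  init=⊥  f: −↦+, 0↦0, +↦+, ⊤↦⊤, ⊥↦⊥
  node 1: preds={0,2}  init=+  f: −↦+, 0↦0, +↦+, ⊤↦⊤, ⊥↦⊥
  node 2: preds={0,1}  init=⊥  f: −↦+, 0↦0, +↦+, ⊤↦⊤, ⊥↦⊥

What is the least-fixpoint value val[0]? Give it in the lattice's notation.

+

Iteration log — 5 steps:
  step 1. node 0  ⊔preds=+  new=+  old=⊥  +wl: 
  step 2. node 1  ⊔preds=+  new=+  stable
  step 3. node 2  ⊔preds=+  new=+  old=⊥  +wl: 0,1
  step 4. node 0  ⊔preds=+  new=+  stable
  step 5. node 1  ⊔preds=+  new=+  stable

Least fixpoint reached:
  node 0: +
  node 1: +
  node 2: +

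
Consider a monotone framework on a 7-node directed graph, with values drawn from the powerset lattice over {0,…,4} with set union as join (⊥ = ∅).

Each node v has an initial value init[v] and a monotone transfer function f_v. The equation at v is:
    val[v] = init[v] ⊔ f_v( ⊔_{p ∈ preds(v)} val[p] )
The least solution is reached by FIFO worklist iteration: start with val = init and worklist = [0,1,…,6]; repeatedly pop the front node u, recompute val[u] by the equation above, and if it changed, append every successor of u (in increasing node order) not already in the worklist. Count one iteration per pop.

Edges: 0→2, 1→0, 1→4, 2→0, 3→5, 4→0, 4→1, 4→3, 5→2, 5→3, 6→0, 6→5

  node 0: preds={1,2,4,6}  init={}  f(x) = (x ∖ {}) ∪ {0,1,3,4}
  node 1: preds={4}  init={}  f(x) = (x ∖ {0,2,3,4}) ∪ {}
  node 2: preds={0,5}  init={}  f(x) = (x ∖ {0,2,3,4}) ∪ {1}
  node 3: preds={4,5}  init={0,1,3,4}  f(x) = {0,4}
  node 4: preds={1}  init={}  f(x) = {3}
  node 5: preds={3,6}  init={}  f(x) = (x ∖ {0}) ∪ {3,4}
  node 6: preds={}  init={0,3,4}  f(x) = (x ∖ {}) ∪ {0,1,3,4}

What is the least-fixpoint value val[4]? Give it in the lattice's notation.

{3}

Iteration log — 12 steps:
  step 1. node 0  ⊔preds={0,3,4}  new={0,1,3,4}  old={}  +wl: 
  step 2. node 1  ⊔preds={}  new={}  stable
  step 3. node 2  ⊔preds={0,1,3,4}  new={1}  old={}  +wl: 0
  step 4. node 3  ⊔preds={}  new={0,1,3,4}  stable
  step 5. node 4  ⊔preds={}  new={3}  old={}  +wl: 1,3
  step 6. node 5  ⊔preds={0,1,3,4}  new={1,3,4}  old={}  +wl: 2
  step 7. node 6  ⊔preds={}  new={0,1,3,4}  old={0,3,4}  +wl: 5
  step 8. node 0  ⊔preds={0,1,3,4}  new={0,1,3,4}  stable
  step 9. node 1  ⊔preds={3}  new={}  stable
  step 10. node 3  ⊔preds={1,3,4}  new={0,1,3,4}  stable
  step 11. node 2  ⊔preds={0,1,3,4}  new={1}  stable
  step 12. node 5  ⊔preds={0,1,3,4}  new={1,3,4}  stable

Least fixpoint reached:
  node 0: {0,1,3,4}
  node 1: {}
  node 2: {1}
  node 3: {0,1,3,4}
  node 4: {3}
  node 5: {1,3,4}
  node 6: {0,1,3,4}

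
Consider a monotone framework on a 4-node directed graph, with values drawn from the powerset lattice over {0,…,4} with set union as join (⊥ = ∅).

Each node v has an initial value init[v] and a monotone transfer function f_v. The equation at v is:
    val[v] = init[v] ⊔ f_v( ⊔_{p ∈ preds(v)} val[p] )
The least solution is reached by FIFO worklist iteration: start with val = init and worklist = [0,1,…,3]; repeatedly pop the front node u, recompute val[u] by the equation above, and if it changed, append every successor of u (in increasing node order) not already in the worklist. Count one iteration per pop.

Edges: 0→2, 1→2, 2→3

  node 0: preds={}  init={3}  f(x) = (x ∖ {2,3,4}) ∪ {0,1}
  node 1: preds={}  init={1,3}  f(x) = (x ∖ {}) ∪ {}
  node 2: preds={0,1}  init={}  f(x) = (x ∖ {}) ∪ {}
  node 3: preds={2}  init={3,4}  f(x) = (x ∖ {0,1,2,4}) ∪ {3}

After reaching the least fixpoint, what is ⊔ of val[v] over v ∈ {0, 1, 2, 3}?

Iteration log — 4 steps:
  step 1. node 0  ⊔preds={}  new={0,1,3}  old={3}  +wl: 
  step 2. node 1  ⊔preds={}  new={1,3}  stable
  step 3. node 2  ⊔preds={0,1,3}  new={0,1,3}  old={}  +wl: 
  step 4. node 3  ⊔preds={0,1,3}  new={3,4}  stable

Least fixpoint reached:
  node 0: {0,1,3}
  node 1: {1,3}
  node 2: {0,1,3}
  node 3: {3,4}

{0,1,3,4}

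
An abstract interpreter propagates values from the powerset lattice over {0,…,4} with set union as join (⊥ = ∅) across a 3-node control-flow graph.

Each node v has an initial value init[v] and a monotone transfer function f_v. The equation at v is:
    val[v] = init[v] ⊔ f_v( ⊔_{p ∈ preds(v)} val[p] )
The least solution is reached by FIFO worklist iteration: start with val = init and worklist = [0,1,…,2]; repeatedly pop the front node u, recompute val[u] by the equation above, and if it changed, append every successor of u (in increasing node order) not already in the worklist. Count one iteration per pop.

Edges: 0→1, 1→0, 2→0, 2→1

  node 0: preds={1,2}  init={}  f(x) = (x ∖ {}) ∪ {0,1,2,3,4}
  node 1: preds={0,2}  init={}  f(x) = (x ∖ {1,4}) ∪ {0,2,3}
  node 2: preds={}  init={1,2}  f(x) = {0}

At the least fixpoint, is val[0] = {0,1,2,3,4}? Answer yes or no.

Trace (5 dequeues):
  [1] u=0 | in {1,2} | out {0,1,2,3,4} | prev {} | push {}
  [2] u=1 | in {0,1,2,3,4} | out {0,2,3} | prev {} | push {0}
  [3] u=2 | in {} | out {0,1,2} | prev {1,2} | push {1}
  [4] u=0 | in {0,1,2,3} | out {0,1,2,3,4} | ==
  [5] u=1 | in {0,1,2,3,4} | out {0,2,3} | ==

Converged values:
  [0] {0,1,2,3,4}
  [1] {0,2,3}
  [2] {0,1,2}

yes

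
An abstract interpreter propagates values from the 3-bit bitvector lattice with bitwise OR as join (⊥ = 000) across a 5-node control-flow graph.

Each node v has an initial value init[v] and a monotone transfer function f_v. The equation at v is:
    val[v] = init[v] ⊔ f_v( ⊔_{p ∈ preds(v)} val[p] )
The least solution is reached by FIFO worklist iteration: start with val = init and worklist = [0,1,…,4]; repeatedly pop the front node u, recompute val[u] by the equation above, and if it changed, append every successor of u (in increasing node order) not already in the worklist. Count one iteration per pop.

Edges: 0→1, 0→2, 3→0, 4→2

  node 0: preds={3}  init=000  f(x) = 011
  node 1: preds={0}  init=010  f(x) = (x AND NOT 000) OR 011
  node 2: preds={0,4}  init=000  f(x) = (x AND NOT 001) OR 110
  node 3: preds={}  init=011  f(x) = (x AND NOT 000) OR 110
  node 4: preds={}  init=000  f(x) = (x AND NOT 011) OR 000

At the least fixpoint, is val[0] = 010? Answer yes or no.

Worklist (6 pops):
  #1 pop 0: in=011 → 011 (was 000); enqueue []
  #2 pop 1: in=011 → 011 (was 010); enqueue []
  #3 pop 2: in=011 → 110 (was 000); enqueue []
  #4 pop 3: in=000 → 111 (was 011); enqueue [0]
  #5 pop 4: in=000 → 000 (no change)
  #6 pop 0: in=111 → 011 (no change)

Fixpoint:
  val[0] = 011
  val[1] = 011
  val[2] = 110
  val[3] = 111
  val[4] = 000

no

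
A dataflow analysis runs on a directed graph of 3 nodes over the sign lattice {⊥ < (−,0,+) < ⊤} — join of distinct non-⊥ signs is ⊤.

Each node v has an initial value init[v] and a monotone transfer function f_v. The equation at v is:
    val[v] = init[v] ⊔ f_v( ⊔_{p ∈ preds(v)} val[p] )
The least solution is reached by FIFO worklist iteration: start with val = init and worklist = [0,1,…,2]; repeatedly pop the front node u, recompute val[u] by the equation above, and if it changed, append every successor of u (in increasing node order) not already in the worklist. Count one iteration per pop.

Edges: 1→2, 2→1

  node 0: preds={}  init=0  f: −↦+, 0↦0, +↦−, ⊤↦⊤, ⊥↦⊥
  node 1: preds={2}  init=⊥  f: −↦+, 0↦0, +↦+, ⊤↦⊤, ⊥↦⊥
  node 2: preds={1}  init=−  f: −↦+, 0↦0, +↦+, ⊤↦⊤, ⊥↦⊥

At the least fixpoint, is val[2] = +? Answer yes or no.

Iteration log — 5 steps:
  step 1. node 0  ⊔preds=⊥  new=0  stable
  step 2. node 1  ⊔preds=−  new=+  old=⊥  +wl: 
  step 3. node 2  ⊔preds=+  new=⊤  old=−  +wl: 1
  step 4. node 1  ⊔preds=⊤  new=⊤  old=+  +wl: 2
  step 5. node 2  ⊔preds=⊤  new=⊤  stable

Least fixpoint reached:
  node 0: 0
  node 1: ⊤
  node 2: ⊤

no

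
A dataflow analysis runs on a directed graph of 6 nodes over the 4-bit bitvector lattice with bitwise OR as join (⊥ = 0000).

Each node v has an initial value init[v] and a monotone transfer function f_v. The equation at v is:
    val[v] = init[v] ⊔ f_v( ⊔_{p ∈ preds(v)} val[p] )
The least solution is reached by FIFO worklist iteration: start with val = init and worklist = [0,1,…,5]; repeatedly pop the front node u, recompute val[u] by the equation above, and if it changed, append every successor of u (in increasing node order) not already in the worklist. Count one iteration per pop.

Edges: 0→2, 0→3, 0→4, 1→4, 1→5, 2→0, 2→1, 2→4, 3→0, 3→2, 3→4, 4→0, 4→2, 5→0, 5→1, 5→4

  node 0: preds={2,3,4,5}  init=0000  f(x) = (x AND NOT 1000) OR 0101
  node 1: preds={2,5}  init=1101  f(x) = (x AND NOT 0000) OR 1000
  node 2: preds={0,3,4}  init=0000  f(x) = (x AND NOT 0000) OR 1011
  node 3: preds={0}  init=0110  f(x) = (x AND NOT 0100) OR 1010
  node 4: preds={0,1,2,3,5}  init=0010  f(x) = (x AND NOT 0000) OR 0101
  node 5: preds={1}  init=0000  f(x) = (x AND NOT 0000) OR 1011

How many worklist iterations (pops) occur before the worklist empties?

11

Worklist (11 pops):
  #1 pop 0: in=0110 → 0111 (was 0000); enqueue []
  #2 pop 1: in=0000 → 1101 (no change)
  #3 pop 2: in=0111 → 1111 (was 0000); enqueue [0,1]
  #4 pop 3: in=0111 → 1111 (was 0110); enqueue [2]
  #5 pop 4: in=1111 → 1111 (was 0010); enqueue []
  #6 pop 5: in=1101 → 1111 (was 0000); enqueue [4]
  #7 pop 0: in=1111 → 0111 (no change)
  #8 pop 1: in=1111 → 1111 (was 1101); enqueue [5]
  #9 pop 2: in=1111 → 1111 (no change)
  #10 pop 4: in=1111 → 1111 (no change)
  #11 pop 5: in=1111 → 1111 (no change)

Fixpoint:
  val[0] = 0111
  val[1] = 1111
  val[2] = 1111
  val[3] = 1111
  val[4] = 1111
  val[5] = 1111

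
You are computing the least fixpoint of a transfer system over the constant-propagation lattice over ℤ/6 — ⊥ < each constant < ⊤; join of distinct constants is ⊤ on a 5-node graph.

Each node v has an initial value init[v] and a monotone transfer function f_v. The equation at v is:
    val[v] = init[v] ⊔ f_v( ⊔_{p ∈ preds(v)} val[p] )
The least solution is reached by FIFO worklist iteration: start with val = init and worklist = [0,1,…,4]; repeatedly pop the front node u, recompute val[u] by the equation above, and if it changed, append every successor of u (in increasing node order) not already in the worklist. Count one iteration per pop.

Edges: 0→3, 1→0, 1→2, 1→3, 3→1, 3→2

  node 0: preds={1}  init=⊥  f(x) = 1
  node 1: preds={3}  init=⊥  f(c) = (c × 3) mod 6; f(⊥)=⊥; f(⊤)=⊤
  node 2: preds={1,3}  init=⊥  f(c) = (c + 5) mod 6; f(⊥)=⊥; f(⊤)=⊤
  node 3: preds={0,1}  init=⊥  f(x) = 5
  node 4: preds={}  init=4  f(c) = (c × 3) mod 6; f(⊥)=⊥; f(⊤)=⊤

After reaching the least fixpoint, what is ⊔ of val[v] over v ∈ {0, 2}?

⊤

Iteration log — 9 steps:
  step 1. node 0  ⊔preds=⊥  new=1  old=⊥  +wl: 
  step 2. node 1  ⊔preds=⊥  new=⊥  stable
  step 3. node 2  ⊔preds=⊥  new=⊥  stable
  step 4. node 3  ⊔preds=1  new=5  old=⊥  +wl: 1,2
  step 5. node 4  ⊔preds=⊥  new=4  stable
  step 6. node 1  ⊔preds=5  new=3  old=⊥  +wl: 0,3
  step 7. node 2  ⊔preds=⊤  new=⊤  old=⊥  +wl: 
  step 8. node 0  ⊔preds=3  new=1  stable
  step 9. node 3  ⊔preds=⊤  new=5  stable

Least fixpoint reached:
  node 0: 1
  node 1: 3
  node 2: ⊤
  node 3: 5
  node 4: 4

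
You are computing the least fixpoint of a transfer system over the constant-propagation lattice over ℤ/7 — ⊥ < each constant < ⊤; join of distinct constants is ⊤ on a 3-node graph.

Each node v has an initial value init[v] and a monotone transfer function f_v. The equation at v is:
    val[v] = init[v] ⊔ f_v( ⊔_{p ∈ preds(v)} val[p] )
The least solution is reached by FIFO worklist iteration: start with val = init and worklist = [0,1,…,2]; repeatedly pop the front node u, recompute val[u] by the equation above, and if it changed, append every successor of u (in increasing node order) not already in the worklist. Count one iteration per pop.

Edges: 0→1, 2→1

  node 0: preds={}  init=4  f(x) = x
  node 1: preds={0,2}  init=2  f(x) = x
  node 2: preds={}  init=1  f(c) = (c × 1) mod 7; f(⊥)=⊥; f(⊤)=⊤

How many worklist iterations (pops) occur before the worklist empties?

3

Iteration log — 3 steps:
  step 1. node 0  ⊔preds=⊥  new=4  stable
  step 2. node 1  ⊔preds=⊤  new=⊤  old=2  +wl: 
  step 3. node 2  ⊔preds=⊥  new=1  stable

Least fixpoint reached:
  node 0: 4
  node 1: ⊤
  node 2: 1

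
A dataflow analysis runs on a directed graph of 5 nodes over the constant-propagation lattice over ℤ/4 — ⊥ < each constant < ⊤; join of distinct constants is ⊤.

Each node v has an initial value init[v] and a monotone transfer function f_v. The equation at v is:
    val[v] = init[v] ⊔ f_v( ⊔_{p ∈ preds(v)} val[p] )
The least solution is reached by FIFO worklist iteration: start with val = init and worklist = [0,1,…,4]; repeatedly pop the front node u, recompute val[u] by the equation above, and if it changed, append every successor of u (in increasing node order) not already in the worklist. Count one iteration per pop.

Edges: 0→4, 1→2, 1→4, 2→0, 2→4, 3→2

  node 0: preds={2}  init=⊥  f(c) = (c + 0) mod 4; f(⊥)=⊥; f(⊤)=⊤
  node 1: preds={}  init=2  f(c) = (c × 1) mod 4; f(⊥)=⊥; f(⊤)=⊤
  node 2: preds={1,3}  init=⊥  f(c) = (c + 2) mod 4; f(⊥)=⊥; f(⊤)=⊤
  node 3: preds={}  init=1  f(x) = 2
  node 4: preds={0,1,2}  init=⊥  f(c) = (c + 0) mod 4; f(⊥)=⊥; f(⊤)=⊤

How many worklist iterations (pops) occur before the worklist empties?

Iteration log — 8 steps:
  step 1. node 0  ⊔preds=⊥  new=⊥  stable
  step 2. node 1  ⊔preds=⊥  new=2  stable
  step 3. node 2  ⊔preds=⊤  new=⊤  old=⊥  +wl: 0
  step 4. node 3  ⊔preds=⊥  new=⊤  old=1  +wl: 2
  step 5. node 4  ⊔preds=⊤  new=⊤  old=⊥  +wl: 
  step 6. node 0  ⊔preds=⊤  new=⊤  old=⊥  +wl: 4
  step 7. node 2  ⊔preds=⊤  new=⊤  stable
  step 8. node 4  ⊔preds=⊤  new=⊤  stable

Least fixpoint reached:
  node 0: ⊤
  node 1: 2
  node 2: ⊤
  node 3: ⊤
  node 4: ⊤

8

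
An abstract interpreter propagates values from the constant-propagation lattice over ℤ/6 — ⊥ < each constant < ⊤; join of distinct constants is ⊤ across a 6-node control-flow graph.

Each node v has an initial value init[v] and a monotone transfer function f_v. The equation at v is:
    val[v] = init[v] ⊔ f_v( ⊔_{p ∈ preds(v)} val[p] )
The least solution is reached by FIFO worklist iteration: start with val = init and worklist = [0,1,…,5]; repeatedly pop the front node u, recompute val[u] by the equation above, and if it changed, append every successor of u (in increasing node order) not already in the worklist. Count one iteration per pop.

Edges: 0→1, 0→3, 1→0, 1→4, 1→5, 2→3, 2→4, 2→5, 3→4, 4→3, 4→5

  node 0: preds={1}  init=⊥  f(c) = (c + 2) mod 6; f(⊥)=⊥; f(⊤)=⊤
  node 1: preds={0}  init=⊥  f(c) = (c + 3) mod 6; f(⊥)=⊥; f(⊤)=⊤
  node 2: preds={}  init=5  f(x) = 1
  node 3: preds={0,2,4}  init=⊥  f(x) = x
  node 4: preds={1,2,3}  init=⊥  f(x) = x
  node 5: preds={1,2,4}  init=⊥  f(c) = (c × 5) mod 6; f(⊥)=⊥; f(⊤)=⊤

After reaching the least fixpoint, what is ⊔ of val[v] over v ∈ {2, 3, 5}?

⊤

Worklist (7 pops):
  #1 pop 0: in=⊥ → ⊥ (no change)
  #2 pop 1: in=⊥ → ⊥ (no change)
  #3 pop 2: in=⊥ → ⊤ (was 5); enqueue []
  #4 pop 3: in=⊤ → ⊤ (was ⊥); enqueue []
  #5 pop 4: in=⊤ → ⊤ (was ⊥); enqueue [3]
  #6 pop 5: in=⊤ → ⊤ (was ⊥); enqueue []
  #7 pop 3: in=⊤ → ⊤ (no change)

Fixpoint:
  val[0] = ⊥
  val[1] = ⊥
  val[2] = ⊤
  val[3] = ⊤
  val[4] = ⊤
  val[5] = ⊤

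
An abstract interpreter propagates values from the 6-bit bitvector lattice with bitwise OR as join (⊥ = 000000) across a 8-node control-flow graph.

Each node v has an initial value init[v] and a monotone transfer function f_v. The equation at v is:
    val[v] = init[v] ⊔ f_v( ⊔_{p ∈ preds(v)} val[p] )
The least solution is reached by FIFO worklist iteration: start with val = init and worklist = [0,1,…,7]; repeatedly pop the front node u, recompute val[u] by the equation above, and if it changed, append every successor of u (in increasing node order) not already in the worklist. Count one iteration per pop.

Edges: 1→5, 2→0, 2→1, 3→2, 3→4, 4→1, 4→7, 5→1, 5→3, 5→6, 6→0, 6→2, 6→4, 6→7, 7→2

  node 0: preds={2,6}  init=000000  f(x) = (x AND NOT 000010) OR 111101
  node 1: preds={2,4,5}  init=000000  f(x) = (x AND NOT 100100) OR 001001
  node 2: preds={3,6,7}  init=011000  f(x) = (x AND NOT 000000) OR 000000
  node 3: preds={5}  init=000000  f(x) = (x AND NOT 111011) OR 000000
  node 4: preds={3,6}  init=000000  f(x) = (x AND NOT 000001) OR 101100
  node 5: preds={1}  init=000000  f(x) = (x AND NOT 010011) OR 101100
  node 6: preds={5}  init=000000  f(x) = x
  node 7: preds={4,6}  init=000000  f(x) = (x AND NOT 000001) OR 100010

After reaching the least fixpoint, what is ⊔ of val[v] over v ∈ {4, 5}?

101100

Trace (16 dequeues):
  [1] u=0 | in 011000 | out 111101 | prev 000000 | push {}
  [2] u=1 | in 011000 | out 011001 | prev 000000 | push {}
  [3] u=2 | in 000000 | out 011000 | ==
  [4] u=3 | in 000000 | out 000000 | ==
  [5] u=4 | in 000000 | out 101100 | prev 000000 | push {1}
  [6] u=5 | in 011001 | out 101100 | prev 000000 | push {3}
  [7] u=6 | in 101100 | out 101100 | prev 000000 | push {0,2,4}
  [8] u=7 | in 101100 | out 101110 | prev 000000 | push {}
  [9] u=1 | in 111100 | out 011001 | ==
  [10] u=3 | in 101100 | out 000100 | prev 000000 | push {}
  [11] u=0 | in 111100 | out 111101 | ==
  [12] u=2 | in 101110 | out 111110 | prev 011000 | push {0,1}
  [13] u=4 | in 101100 | out 101100 | ==
  [14] u=0 | in 111110 | out 111101 | ==
  [15] u=1 | in 111110 | out 011011 | prev 011001 | push {5}
  [16] u=5 | in 011011 | out 101100 | ==

Converged values:
  [0] 111101
  [1] 011011
  [2] 111110
  [3] 000100
  [4] 101100
  [5] 101100
  [6] 101100
  [7] 101110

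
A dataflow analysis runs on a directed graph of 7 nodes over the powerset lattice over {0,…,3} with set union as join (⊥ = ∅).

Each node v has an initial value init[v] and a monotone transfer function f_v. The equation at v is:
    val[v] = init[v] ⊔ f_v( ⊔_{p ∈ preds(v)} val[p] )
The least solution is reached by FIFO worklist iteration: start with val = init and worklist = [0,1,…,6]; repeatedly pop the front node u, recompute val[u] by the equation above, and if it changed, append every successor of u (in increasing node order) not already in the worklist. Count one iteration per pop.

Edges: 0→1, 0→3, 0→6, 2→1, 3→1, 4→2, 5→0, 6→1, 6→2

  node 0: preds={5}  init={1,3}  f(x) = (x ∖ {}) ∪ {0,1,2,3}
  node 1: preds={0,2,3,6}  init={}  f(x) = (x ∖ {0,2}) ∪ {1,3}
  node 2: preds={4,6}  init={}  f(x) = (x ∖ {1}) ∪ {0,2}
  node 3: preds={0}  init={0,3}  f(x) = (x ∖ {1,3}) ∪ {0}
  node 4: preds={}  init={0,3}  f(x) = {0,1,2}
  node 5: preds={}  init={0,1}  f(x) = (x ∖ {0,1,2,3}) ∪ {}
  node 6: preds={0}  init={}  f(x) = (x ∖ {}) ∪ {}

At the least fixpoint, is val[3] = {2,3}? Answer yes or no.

no

Trace (9 dequeues):
  [1] u=0 | in {0,1} | out {0,1,2,3} | prev {1,3} | push {}
  [2] u=1 | in {0,1,2,3} | out {1,3} | prev {} | push {}
  [3] u=2 | in {0,3} | out {0,2,3} | prev {} | push {1}
  [4] u=3 | in {0,1,2,3} | out {0,2,3} | prev {0,3} | push {}
  [5] u=4 | in {} | out {0,1,2,3} | prev {0,3} | push {2}
  [6] u=5 | in {} | out {0,1} | ==
  [7] u=6 | in {0,1,2,3} | out {0,1,2,3} | prev {} | push {}
  [8] u=1 | in {0,1,2,3} | out {1,3} | ==
  [9] u=2 | in {0,1,2,3} | out {0,2,3} | ==

Converged values:
  [0] {0,1,2,3}
  [1] {1,3}
  [2] {0,2,3}
  [3] {0,2,3}
  [4] {0,1,2,3}
  [5] {0,1}
  [6] {0,1,2,3}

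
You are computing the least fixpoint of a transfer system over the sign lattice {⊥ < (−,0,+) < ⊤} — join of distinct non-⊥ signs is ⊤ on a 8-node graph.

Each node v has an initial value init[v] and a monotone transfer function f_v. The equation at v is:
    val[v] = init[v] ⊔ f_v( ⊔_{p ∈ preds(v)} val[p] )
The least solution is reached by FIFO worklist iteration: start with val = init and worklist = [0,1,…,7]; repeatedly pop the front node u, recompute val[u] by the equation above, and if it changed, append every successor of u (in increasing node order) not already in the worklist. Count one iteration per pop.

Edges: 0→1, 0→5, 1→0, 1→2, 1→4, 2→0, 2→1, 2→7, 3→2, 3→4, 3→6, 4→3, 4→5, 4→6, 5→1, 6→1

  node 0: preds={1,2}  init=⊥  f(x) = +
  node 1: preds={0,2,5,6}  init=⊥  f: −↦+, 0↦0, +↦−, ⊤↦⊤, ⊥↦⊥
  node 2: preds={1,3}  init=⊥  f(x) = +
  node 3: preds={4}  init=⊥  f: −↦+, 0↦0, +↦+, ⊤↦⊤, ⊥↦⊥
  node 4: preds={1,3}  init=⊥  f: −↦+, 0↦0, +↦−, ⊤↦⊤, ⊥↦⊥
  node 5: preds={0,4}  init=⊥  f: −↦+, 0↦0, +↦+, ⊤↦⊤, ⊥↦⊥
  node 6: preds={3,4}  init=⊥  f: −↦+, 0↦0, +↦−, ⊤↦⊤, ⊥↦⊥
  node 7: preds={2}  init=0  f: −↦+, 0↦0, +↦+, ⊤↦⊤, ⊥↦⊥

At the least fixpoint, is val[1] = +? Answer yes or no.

Worklist (21 pops):
  #1 pop 0: in=⊥ → + (was ⊥); enqueue []
  #2 pop 1: in=+ → − (was ⊥); enqueue [0]
  #3 pop 2: in=− → + (was ⊥); enqueue [1]
  #4 pop 3: in=⊥ → ⊥ (no change)
  #5 pop 4: in=− → + (was ⊥); enqueue [3]
  #6 pop 5: in=+ → + (was ⊥); enqueue []
  #7 pop 6: in=+ → − (was ⊥); enqueue []
  #8 pop 7: in=+ → ⊤ (was 0); enqueue []
  #9 pop 0: in=⊤ → + (no change)
  #10 pop 1: in=⊤ → ⊤ (was −); enqueue [0,2,4]
  #11 pop 3: in=+ → + (was ⊥); enqueue [6]
  #12 pop 0: in=⊤ → + (no change)
  #13 pop 2: in=⊤ → + (no change)
  #14 pop 4: in=⊤ → ⊤ (was +); enqueue [3,5]
  #15 pop 6: in=⊤ → ⊤ (was −); enqueue [1]
  #16 pop 3: in=⊤ → ⊤ (was +); enqueue [2,4,6]
  #17 pop 5: in=⊤ → ⊤ (was +); enqueue []
  #18 pop 1: in=⊤ → ⊤ (no change)
  #19 pop 2: in=⊤ → + (no change)
  #20 pop 4: in=⊤ → ⊤ (no change)
  #21 pop 6: in=⊤ → ⊤ (no change)

Fixpoint:
  val[0] = +
  val[1] = ⊤
  val[2] = +
  val[3] = ⊤
  val[4] = ⊤
  val[5] = ⊤
  val[6] = ⊤
  val[7] = ⊤

no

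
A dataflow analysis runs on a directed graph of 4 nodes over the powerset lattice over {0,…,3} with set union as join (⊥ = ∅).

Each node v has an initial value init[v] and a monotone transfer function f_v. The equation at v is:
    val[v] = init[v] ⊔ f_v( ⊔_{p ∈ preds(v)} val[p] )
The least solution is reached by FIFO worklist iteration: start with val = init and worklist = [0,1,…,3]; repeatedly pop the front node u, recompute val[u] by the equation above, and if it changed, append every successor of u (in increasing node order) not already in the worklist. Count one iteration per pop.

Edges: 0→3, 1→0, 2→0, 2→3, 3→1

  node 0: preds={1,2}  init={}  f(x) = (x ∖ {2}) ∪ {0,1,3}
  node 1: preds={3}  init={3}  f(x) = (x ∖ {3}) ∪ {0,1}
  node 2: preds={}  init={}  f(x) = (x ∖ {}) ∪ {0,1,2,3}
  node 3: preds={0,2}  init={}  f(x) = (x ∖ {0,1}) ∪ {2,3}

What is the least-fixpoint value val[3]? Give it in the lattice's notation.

Worklist (7 pops):
  #1 pop 0: in={3} → {0,1,3} (was {}); enqueue []
  #2 pop 1: in={} → {0,1,3} (was {3}); enqueue [0]
  #3 pop 2: in={} → {0,1,2,3} (was {}); enqueue []
  #4 pop 3: in={0,1,2,3} → {2,3} (was {}); enqueue [1]
  #5 pop 0: in={0,1,2,3} → {0,1,3} (no change)
  #6 pop 1: in={2,3} → {0,1,2,3} (was {0,1,3}); enqueue [0]
  #7 pop 0: in={0,1,2,3} → {0,1,3} (no change)

Fixpoint:
  val[0] = {0,1,3}
  val[1] = {0,1,2,3}
  val[2] = {0,1,2,3}
  val[3] = {2,3}

{2,3}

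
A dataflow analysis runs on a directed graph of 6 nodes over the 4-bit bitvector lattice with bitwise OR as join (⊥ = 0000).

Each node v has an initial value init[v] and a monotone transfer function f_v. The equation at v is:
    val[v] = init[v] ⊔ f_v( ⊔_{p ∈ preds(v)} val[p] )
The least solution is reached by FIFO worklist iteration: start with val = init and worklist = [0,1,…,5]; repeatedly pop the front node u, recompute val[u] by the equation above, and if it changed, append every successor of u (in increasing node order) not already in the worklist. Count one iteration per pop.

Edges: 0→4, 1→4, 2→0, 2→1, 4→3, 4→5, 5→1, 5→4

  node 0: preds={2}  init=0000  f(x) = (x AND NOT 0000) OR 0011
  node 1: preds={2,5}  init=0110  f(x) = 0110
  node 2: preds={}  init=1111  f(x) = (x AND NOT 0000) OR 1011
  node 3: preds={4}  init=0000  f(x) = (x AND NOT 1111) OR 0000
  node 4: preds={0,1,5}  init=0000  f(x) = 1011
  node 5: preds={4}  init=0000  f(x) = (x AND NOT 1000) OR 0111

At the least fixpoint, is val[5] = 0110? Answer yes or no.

no

Iteration log — 9 steps:
  step 1. node 0  ⊔preds=1111  new=1111  old=0000  +wl: 
  step 2. node 1  ⊔preds=1111  new=0110  stable
  step 3. node 2  ⊔preds=0000  new=1111  stable
  step 4. node 3  ⊔preds=0000  new=0000  stable
  step 5. node 4  ⊔preds=1111  new=1011  old=0000  +wl: 3
  step 6. node 5  ⊔preds=1011  new=0111  old=0000  +wl: 1,4
  step 7. node 3  ⊔preds=1011  new=0000  stable
  step 8. node 1  ⊔preds=1111  new=0110  stable
  step 9. node 4  ⊔preds=1111  new=1011  stable

Least fixpoint reached:
  node 0: 1111
  node 1: 0110
  node 2: 1111
  node 3: 0000
  node 4: 1011
  node 5: 0111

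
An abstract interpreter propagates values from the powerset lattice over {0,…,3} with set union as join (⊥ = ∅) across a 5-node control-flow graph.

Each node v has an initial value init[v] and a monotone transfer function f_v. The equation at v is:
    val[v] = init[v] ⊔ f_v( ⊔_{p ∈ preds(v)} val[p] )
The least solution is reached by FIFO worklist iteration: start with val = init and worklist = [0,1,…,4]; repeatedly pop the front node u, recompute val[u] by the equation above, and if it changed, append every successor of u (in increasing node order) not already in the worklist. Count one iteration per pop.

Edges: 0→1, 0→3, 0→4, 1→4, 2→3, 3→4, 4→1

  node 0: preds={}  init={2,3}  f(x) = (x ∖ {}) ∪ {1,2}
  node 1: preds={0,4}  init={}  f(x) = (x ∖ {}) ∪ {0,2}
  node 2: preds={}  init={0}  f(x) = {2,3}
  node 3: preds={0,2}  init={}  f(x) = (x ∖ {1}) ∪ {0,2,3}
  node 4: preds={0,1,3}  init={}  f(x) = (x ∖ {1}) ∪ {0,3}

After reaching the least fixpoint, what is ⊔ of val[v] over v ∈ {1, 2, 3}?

Iteration log — 6 steps:
  step 1. node 0  ⊔preds={}  new={1,2,3}  old={2,3}  +wl: 
  step 2. node 1  ⊔preds={1,2,3}  new={0,1,2,3}  old={}  +wl: 
  step 3. node 2  ⊔preds={}  new={0,2,3}  old={0}  +wl: 
  step 4. node 3  ⊔preds={0,1,2,3}  new={0,2,3}  old={}  +wl: 
  step 5. node 4  ⊔preds={0,1,2,3}  new={0,2,3}  old={}  +wl: 1
  step 6. node 1  ⊔preds={0,1,2,3}  new={0,1,2,3}  stable

Least fixpoint reached:
  node 0: {1,2,3}
  node 1: {0,1,2,3}
  node 2: {0,2,3}
  node 3: {0,2,3}
  node 4: {0,2,3}

{0,1,2,3}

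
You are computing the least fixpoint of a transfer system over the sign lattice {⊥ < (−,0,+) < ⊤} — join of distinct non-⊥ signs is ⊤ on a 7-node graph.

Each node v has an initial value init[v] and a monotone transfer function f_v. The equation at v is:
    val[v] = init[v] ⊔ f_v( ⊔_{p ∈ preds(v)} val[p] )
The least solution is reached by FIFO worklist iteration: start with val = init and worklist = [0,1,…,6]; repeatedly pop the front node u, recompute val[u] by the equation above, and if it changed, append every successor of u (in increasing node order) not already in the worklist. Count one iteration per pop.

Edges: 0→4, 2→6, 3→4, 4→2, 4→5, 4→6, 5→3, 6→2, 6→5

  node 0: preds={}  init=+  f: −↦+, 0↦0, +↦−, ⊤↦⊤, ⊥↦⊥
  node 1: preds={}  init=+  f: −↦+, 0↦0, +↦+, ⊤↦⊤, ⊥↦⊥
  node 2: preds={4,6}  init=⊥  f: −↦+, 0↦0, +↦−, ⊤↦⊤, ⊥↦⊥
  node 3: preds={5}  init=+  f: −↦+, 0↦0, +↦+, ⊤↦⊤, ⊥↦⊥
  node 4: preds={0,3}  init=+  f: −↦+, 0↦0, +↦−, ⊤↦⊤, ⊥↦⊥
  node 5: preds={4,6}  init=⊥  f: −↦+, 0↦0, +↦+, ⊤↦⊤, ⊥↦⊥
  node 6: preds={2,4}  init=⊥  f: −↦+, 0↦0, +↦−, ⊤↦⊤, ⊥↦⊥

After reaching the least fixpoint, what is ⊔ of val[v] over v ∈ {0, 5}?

⊤

Iteration log — 12 steps:
  step 1. node 0  ⊔preds=⊥  new=+  stable
  step 2. node 1  ⊔preds=⊥  new=+  stable
  step 3. node 2  ⊔preds=+  new=−  old=⊥  +wl: 
  step 4. node 3  ⊔preds=⊥  new=+  stable
  step 5. node 4  ⊔preds=+  new=⊤  old=+  +wl: 2
  step 6. node 5  ⊔preds=⊤  new=⊤  old=⊥  +wl: 3
  step 7. node 6  ⊔preds=⊤  new=⊤  old=⊥  +wl: 5
  step 8. node 2  ⊔preds=⊤  new=⊤  old=−  +wl: 6
  step 9. node 3  ⊔preds=⊤  new=⊤  old=+  +wl: 4
  step 10. node 5  ⊔preds=⊤  new=⊤  stable
  step 11. node 6  ⊔preds=⊤  new=⊤  stable
  step 12. node 4  ⊔preds=⊤  new=⊤  stable

Least fixpoint reached:
  node 0: +
  node 1: +
  node 2: ⊤
  node 3: ⊤
  node 4: ⊤
  node 5: ⊤
  node 6: ⊤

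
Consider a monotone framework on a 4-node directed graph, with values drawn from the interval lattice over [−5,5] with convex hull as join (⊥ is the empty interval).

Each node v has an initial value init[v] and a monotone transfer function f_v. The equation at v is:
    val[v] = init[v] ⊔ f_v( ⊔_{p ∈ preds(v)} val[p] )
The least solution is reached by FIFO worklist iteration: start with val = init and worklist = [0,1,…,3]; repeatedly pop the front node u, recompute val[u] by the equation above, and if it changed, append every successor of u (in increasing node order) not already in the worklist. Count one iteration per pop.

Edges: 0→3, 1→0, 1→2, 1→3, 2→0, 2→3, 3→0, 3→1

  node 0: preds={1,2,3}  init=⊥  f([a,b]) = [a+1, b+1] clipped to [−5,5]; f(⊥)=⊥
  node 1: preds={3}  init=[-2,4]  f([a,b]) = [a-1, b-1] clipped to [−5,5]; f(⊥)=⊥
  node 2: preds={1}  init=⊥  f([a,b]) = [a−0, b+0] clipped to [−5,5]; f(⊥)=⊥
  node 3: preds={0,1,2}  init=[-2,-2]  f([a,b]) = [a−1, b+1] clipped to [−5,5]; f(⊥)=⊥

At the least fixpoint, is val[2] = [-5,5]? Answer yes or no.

no

Trace (12 dequeues):
  [1] u=0 | in [-2,4] | out [-1,5] | prev ⊥ | push {}
  [2] u=1 | in [-2,-2] | out [-3,4] | prev [-2,4] | push {0}
  [3] u=2 | in [-3,4] | out [-3,4] | prev ⊥ | push {}
  [4] u=3 | in [-3,5] | out [-4,5] | prev [-2,-2] | push {1}
  [5] u=0 | in [-4,5] | out [-3,5] | prev [-1,5] | push {3}
  [6] u=1 | in [-4,5] | out [-5,4] | prev [-3,4] | push {0,2}
  [7] u=3 | in [-5,5] | out [-5,5] | prev [-4,5] | push {1}
  [8] u=0 | in [-5,5] | out [-4,5] | prev [-3,5] | push {3}
  [9] u=2 | in [-5,4] | out [-5,4] | prev [-3,4] | push {0}
  [10] u=1 | in [-5,5] | out [-5,4] | ==
  [11] u=3 | in [-5,5] | out [-5,5] | ==
  [12] u=0 | in [-5,5] | out [-4,5] | ==

Converged values:
  [0] [-4,5]
  [1] [-5,4]
  [2] [-5,4]
  [3] [-5,5]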